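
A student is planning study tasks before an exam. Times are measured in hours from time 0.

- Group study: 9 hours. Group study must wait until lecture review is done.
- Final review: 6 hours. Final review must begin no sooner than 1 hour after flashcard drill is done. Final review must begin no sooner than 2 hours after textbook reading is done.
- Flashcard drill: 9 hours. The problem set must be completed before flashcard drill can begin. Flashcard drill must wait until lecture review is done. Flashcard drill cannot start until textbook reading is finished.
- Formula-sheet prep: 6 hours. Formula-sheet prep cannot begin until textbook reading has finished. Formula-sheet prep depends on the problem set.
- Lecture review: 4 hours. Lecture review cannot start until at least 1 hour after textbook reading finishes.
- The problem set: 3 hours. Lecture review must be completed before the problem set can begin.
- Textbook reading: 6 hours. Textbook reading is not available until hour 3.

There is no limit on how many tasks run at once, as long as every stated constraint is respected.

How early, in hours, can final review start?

After its own release at hour 3, textbook reading can start at hour 3 and finishes at hour 9.
Lecture review waits on textbook reading (finishes hour 9, plus 1-hour gap → hour 10), so it starts at hour 10 and finishes at 10 + 4 = hour 14.
The problem set waits on lecture review (finishes hour 14), so it starts at hour 14 and finishes at 14 + 3 = hour 17.
Flashcard drill has to wait for the problem set (finishes hour 17); lecture review (finishes hour 14); textbook reading (finishes hour 9). The latest of these is hour 17, so flashcard drill runs hour 17 to 17 + 9 = hour 26.
Final review waits on flashcard drill (finishes hour 26, plus 1-hour gap → hour 27); textbook reading (finishes hour 9, plus 2-hour gap → hour 11). The latest of these is hour 27, which is the earliest final review can start.

27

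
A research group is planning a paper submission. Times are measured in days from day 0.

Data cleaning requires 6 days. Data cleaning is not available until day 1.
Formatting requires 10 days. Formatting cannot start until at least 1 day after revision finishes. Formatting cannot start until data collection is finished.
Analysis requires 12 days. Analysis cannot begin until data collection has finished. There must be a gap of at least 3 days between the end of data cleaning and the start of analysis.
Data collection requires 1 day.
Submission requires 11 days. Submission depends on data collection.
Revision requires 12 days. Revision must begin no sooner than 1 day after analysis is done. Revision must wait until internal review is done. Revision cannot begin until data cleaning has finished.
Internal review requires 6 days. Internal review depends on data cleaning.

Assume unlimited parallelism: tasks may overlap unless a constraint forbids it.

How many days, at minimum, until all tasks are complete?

Data cleaning waits on its own release at day 1, so it starts at day 1 and finishes at 1 + 6 = day 7.
After data cleaning (finishes day 7), internal review can start at day 7 and finishes at day 13.
Data collection has no prerequisites, so it starts at day 0 and finishes at day 1.
After data collection (finishes day 1), submission can start at day 1 and finishes at day 12.
Analysis cannot start until data collection (finishes day 1); data cleaning (finishes day 7, plus 3-day gap → day 10). The controlling bound is day 10, so analysis finishes at 10 + 12 = day 22.
Revision needs all of analysis (finishes day 22, plus 1-day gap → day 23); internal review (finishes day 13); data cleaning (finishes day 7). That puts its earliest start at day 23; it finishes at 23 + 12 = day 35.
Formatting has to wait for revision (finishes day 35, plus 1-day gap → day 36); data collection (finishes day 1). The latest of these is day 36, so formatting runs day 36 to 36 + 10 = day 46.
All tasks are finished once the last one completes. Finish times: Data collection at 1, Data cleaning at 7, Analysis at 22, Internal review at 13, Revision at 35, Formatting at 46, Submission at 12. The latest is day 46.

46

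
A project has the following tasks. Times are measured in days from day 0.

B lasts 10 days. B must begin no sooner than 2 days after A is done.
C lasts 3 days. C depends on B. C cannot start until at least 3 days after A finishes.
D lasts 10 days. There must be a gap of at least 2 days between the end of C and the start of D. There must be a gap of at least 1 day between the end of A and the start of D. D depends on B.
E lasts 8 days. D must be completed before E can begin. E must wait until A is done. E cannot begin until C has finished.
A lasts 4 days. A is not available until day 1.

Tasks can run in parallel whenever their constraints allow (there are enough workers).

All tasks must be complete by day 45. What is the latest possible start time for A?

Nothing follows E; the deadline of day 45 is its only limit. It must start by 45 − 8 = day 37.
D feeds into E (must start by day 37); so D must finish by day 37 and therefore start by day 27.
C has several dependents: D (must start by day 27, minus 2-day gap → day 25); E (must start by day 37). The earliest of those limits is day 25, so C must start by 25 − 3 = day 22.
For B: C (must start by day 22); D (must start by day 27). The most restrictive is day 22; with a 10-day duration, B must start by day 12.
A feeds B (must start by day 12, minus 2-day gap → day 10); C (must start by day 22, minus 3-day gap → day 19); D (must start by day 27, minus 1-day gap → day 26); E (must start by day 37). Taking the minimum, A must finish by day 10 and start by 10 − 4 = day 6.

6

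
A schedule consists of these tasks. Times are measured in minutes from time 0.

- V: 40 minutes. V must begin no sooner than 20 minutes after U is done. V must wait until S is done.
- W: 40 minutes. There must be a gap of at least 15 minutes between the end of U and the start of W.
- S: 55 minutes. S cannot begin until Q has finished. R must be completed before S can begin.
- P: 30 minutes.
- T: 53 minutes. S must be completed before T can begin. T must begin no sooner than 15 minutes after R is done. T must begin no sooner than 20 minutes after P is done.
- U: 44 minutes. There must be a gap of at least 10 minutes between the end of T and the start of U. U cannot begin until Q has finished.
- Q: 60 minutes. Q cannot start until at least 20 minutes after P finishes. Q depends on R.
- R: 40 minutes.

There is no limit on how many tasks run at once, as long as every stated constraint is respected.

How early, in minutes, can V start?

R can start immediately at minute 0; it finishes at minute 40.
Nothing blocks P, so it runs from minute 0 to minute 30.
For Q: P (finishes minute 30, plus 20-minute gap → minute 50); R (finishes minute 40). Taking the maximum gives a start of minute 50, and it finishes at 50 + 60 = minute 110.
For S: Q (finishes minute 110); R (finishes minute 40). Taking the maximum gives a start of minute 110, and it finishes at 110 + 55 = minute 165.
For T: S (finishes minute 165); R (finishes minute 40, plus 15-minute gap → minute 55); P (finishes minute 30, plus 20-minute gap → minute 50). Taking the maximum gives a start of minute 165, and it finishes at 165 + 53 = minute 218.
For U: T (finishes minute 218, plus 10-minute gap → minute 228); Q (finishes minute 110). Taking the maximum gives a start of minute 228, and it finishes at 228 + 44 = minute 272.
V waits on U (finishes minute 272, plus 20-minute gap → minute 292); S (finishes minute 165). The latest of these is minute 292, which is the earliest V can start.

292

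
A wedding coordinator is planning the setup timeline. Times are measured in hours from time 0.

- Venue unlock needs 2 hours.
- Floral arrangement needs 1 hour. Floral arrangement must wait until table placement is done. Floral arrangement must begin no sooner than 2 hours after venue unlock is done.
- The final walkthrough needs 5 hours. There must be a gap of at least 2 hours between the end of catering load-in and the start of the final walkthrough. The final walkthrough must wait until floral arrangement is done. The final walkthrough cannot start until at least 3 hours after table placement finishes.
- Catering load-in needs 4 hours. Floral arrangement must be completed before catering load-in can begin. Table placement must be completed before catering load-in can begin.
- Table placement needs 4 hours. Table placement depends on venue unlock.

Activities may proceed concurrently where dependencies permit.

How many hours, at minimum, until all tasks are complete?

18

Nothing blocks venue unlock, so it runs from hour 0 to hour 2.
Table placement waits on venue unlock (finishes hour 2), so it starts at hour 2 and finishes at 2 + 4 = hour 6.
Floral arrangement cannot start until table placement (finishes hour 6); venue unlock (finishes hour 2, plus 2-hour gap → hour 4). The controlling bound is hour 6, so floral arrangement finishes at 6 + 1 = hour 7.
Catering load-in has to wait for floral arrangement (finishes hour 7); table placement (finishes hour 6). The latest of these is hour 7, so catering load-in runs hour 7 to 7 + 4 = hour 11.
The final walkthrough cannot start until catering load-in (finishes hour 11, plus 2-hour gap → hour 13); floral arrangement (finishes hour 7); table placement (finishes hour 6, plus 3-hour gap → hour 9). The controlling bound is hour 13, so the final walkthrough finishes at 13 + 5 = hour 18.
All tasks are finished once the last one completes. Finish times: Venue unlock at 2, Table placement at 6, Floral arrangement at 7, Catering load-in at 11, The final walkthrough at 18. The latest is hour 18.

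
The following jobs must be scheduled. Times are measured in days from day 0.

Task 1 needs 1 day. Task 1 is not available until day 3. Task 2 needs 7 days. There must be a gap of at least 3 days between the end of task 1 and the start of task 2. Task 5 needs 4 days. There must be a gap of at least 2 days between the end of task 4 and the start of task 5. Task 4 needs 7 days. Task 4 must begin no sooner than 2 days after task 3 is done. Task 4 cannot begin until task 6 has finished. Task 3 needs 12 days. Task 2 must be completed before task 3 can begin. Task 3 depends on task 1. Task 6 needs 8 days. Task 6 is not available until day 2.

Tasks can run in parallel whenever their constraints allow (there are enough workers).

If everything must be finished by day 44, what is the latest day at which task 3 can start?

Nothing follows task 5; the deadline of day 44 is its only limit. It must start by 44 − 4 = day 40.
Task 4 feeds into task 5 (must start by day 40, minus 2-day gap → day 38); so task 4 must finish by day 38 and therefore start by day 31.
Since task 4 (must start by day 31, minus 2-day gap → day 29) depends on it, task 3 must finish by day 29. Backing off its 12-day duration gives a latest start of day 17.

17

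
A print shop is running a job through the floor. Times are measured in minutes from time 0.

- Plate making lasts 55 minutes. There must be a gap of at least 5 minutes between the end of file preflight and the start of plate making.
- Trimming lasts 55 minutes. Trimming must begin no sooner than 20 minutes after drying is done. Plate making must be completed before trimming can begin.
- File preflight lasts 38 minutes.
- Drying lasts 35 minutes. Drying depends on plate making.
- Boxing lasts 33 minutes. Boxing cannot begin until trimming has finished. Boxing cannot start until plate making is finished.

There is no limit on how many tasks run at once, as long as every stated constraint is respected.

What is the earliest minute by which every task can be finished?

File preflight has no prerequisites, so it starts at minute 0 and finishes at minute 38.
Plate making cannot begin until file preflight (finishes minute 38, plus 5-minute gap → minute 43). It runs from minute 43 to 43 + 55 = minute 98.
Drying waits on plate making (finishes minute 98), so it starts at minute 98 and finishes at 98 + 35 = minute 133.
For trimming: drying (finishes minute 133, plus 20-minute gap → minute 153); plate making (finishes minute 98). Taking the maximum gives a start of minute 153, and it finishes at 153 + 55 = minute 208.
Boxing needs all of trimming (finishes minute 208); plate making (finishes minute 98). That puts its earliest start at minute 208; it finishes at 208 + 33 = minute 241.
All tasks are finished once the last one completes. Finish times: File preflight at 38, Plate making at 98, Drying at 133, Trimming at 208, Boxing at 241. The latest is minute 241.

241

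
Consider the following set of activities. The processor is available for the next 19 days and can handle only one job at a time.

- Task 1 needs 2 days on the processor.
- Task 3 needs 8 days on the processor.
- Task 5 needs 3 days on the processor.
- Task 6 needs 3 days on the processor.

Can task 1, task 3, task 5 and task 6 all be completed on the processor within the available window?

Running back to back, the jobs need 2 + 8 + 3 + 3 = 16 days on the processor.
Since 16 ≤ 19, they fit within the window.

Yes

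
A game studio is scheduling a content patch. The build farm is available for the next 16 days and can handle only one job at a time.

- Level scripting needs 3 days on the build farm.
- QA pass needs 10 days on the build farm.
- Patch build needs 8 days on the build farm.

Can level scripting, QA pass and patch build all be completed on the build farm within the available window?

Running back to back, the jobs need 3 + 10 + 8 = 21 days on the build farm.
Since 21 > 16, they cannot all fit.

No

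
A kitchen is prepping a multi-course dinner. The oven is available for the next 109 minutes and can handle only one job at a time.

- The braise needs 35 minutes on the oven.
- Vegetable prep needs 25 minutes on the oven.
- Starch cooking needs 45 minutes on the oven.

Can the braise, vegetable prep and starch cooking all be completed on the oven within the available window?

Yes

Running back to back, the jobs need 35 + 25 + 45 = 105 minutes on the oven.
Since 105 ≤ 109, they fit within the window.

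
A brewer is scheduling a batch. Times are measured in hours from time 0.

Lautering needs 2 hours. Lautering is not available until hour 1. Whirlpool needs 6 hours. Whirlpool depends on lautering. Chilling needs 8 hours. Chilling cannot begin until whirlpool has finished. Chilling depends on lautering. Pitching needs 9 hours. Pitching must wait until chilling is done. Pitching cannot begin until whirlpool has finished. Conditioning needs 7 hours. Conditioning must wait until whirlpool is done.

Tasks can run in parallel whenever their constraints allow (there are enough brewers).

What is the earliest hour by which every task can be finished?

26

Lautering cannot begin until its own release at hour 1. It runs from hour 1 to 1 + 2 = hour 3.
After lautering (finishes hour 3), whirlpool can start at hour 3 and finishes at hour 9.
Conditioning cannot begin until whirlpool (finishes hour 9). It runs from hour 9 to 9 + 7 = hour 16.
Chilling needs all of whirlpool (finishes hour 9); lautering (finishes hour 3). That puts its earliest start at hour 9; it finishes at 9 + 8 = hour 17.
For pitching: chilling (finishes hour 17); whirlpool (finishes hour 9). Taking the maximum gives a start of hour 17, and it finishes at 17 + 9 = hour 26.
All tasks are finished once the last one completes. Finish times: Lautering at 3, Whirlpool at 9, Chilling at 17, Pitching at 26, Conditioning at 16. The latest is hour 26.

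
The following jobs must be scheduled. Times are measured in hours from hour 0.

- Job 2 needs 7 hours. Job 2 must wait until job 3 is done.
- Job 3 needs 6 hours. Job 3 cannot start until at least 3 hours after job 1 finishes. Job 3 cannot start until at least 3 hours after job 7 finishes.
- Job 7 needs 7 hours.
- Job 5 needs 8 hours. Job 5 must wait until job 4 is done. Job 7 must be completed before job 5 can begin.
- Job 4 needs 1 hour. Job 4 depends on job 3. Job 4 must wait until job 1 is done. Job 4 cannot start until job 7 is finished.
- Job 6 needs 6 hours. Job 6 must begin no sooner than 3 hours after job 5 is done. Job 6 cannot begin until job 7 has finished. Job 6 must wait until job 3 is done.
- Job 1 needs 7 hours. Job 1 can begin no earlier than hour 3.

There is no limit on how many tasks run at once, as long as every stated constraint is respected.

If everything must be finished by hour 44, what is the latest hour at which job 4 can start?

26

Job 6 has no dependents, so it just needs to finish by hour 44. Starting by 44 − 6 = hour 38 achieves that.
Job 5 must finish before job 6 (must start by hour 38, minus 3-hour gap → hour 35). With an 8-hour duration, job 5 must start by 35 − 8 = hour 27.
Job 4 must finish before job 5 (must start by hour 27). With a 1-hour duration, job 4 must start by 27 − 1 = hour 26.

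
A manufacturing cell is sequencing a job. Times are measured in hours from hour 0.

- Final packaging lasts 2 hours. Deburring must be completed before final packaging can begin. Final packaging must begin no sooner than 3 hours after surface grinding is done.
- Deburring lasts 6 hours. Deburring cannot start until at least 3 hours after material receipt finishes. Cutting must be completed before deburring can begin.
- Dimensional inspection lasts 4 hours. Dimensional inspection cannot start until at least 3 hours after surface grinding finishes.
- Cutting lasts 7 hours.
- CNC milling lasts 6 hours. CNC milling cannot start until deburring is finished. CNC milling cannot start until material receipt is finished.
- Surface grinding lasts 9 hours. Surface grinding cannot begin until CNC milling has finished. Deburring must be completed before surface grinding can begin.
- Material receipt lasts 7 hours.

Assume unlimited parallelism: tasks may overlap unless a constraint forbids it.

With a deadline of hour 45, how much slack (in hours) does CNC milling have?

Nothing blocks cutting, so it runs from hour 0 to hour 7.
Nothing blocks material receipt, so it runs from hour 0 to hour 7.
For deburring: material receipt (finishes hour 7, plus 3-hour gap → hour 10); cutting (finishes hour 7). Taking the maximum gives a start of hour 10, and it finishes at 10 + 6 = hour 16.
CNC milling has to wait for deburring (finishes hour 16); material receipt (finishes hour 7). The latest of these is hour 16, so CNC milling runs hour 16 to 16 + 6 = hour 22.

Working backward from the deadline:
Nothing follows dimensional inspection; the deadline of hour 45 is its only limit. It must start by 45 − 4 = hour 41.
To finish by hour 45, final packaging (duration 2) must start no later than hour 43.
Surface grinding must finish in time for dimensional inspection (must start by hour 41, minus 3-hour gap → hour 38); final packaging (must start by hour 43, minus 3-hour gap → hour 40). The tightest is hour 38, so surface grinding must start by 38 − 9 = hour 29.
CNC milling has to be done before surface grinding (must start by hour 29). That means finishing by hour 29, i.e. starting by 29 − 6 = hour 23.
So CNC milling can start as early as hour 16 and as late as hour 23, giving 23 − 16 = 7 hours of slack.

7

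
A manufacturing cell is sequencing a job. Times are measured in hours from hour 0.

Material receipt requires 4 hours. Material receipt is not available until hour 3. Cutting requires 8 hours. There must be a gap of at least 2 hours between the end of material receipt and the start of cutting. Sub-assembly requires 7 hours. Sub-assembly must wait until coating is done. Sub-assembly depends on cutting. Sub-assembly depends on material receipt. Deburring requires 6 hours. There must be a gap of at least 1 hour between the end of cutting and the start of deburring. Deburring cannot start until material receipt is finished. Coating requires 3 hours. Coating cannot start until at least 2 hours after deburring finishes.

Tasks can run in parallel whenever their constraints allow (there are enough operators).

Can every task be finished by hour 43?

Yes

After its own release at hour 3, material receipt can start at hour 3 and finishes at hour 7.
Cutting waits on material receipt (finishes hour 7, plus 2-hour gap → hour 9), so it starts at hour 9 and finishes at 9 + 8 = hour 17.
Deburring cannot start until cutting (finishes hour 17, plus 1-hour gap → hour 18); material receipt (finishes hour 7). The controlling bound is hour 18, so deburring finishes at 18 + 6 = hour 24.
Coating cannot begin until deburring (finishes hour 24, plus 2-hour gap → hour 26). It runs from hour 26 to 26 + 3 = hour 29.
Sub-assembly has to wait for coating (finishes hour 29); cutting (finishes hour 17); material receipt (finishes hour 7). The latest of these is hour 29, so sub-assembly runs hour 29 to 29 + 7 = hour 36.
Every task is finished by hour 36, which is no later than the deadline of 43, so the schedule is feasible.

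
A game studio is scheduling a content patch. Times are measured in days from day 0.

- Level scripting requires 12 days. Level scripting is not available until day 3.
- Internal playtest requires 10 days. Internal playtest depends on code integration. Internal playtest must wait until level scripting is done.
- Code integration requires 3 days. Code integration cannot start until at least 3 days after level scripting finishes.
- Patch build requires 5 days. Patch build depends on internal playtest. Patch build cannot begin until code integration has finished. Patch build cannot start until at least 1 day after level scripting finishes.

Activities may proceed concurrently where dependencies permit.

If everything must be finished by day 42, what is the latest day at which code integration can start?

24

Nothing follows patch build; the deadline of day 42 is its only limit. It must start by 42 − 5 = day 37.
Internal playtest has to be done before patch build (must start by day 37). That means finishing by day 37, i.e. starting by 37 − 10 = day 27.
Code integration must finish in time for internal playtest (must start by day 27); patch build (must start by day 37). The tightest is day 27, so code integration must start by 27 − 3 = day 24.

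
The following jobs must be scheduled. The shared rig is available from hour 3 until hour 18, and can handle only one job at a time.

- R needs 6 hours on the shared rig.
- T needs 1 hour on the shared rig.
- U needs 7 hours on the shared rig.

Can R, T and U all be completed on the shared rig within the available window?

Yes

The shared rig window is 18 − 3 = 15 hours.
Running back to back, the jobs need 6 + 1 + 7 = 14 hours on the shared rig.
Since 14 ≤ 15, they fit within the window.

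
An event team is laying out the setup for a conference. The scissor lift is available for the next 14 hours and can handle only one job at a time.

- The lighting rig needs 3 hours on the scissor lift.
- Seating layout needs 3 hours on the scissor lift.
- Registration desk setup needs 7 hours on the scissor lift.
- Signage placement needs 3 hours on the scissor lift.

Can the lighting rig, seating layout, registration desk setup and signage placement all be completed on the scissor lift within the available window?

Running back to back, the jobs need 3 + 3 + 7 + 3 = 16 hours on the scissor lift.
Since 16 > 14, they cannot all fit.

No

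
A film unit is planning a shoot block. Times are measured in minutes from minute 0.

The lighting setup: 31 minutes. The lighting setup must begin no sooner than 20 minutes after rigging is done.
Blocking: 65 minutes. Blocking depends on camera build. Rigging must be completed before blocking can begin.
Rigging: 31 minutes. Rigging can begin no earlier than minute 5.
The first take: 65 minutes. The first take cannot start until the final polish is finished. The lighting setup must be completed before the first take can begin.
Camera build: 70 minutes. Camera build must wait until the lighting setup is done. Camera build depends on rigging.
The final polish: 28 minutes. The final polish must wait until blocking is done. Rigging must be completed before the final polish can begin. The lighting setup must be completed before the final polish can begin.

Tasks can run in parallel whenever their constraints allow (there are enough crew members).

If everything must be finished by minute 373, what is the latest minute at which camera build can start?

The first take has no dependents, so it just needs to finish by minute 373. Starting by 373 − 65 = minute 308 achieves that.
The final polish feeds into the first take (must start by minute 308); so the final polish must finish by minute 308 and therefore start by minute 280.
Blocking has to be done before the final polish (must start by minute 280). That means finishing by minute 280, i.e. starting by 280 − 65 = minute 215.
Camera build has to be done before blocking (must start by minute 215). That means finishing by minute 215, i.e. starting by 215 − 70 = minute 145.

145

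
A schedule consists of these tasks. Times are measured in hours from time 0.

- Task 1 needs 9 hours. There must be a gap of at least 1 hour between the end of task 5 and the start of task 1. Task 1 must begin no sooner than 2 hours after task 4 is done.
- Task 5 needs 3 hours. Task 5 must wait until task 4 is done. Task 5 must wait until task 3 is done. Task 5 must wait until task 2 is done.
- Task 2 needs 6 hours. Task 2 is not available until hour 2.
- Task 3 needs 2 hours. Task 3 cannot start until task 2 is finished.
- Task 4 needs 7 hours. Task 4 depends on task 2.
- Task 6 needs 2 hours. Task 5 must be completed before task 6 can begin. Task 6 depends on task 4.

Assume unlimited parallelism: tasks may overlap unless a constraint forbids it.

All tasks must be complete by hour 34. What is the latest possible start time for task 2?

To finish by hour 34, task 1 (duration 9) must start no later than hour 25.
Task 6 must finish by hour 34; it takes 2 hours, so it must start by 34 − 2 = hour 32.
Task 5 has several dependents: task 1 (must start by hour 25, minus 1-hour gap → hour 24); task 6 (must start by hour 32). The earliest of those limits is hour 24, so task 5 must start by 24 − 3 = hour 21.
Since task 5 (must start by hour 21) depends on it, task 3 must finish by hour 21. Backing off its 2-hour duration gives a latest start of hour 19.
Task 4 feeds task 1 (must start by hour 25, minus 2-hour gap → hour 23); task 5 (must start by hour 21); task 6 (must start by hour 32). Taking the minimum, task 4 must finish by hour 21 and start by 21 − 7 = hour 14.
Task 2 feeds task 3 (must start by hour 19); task 4 (must start by hour 14); task 5 (must start by hour 21). Taking the minimum, task 2 must finish by hour 14 and start by 14 − 6 = hour 8.

8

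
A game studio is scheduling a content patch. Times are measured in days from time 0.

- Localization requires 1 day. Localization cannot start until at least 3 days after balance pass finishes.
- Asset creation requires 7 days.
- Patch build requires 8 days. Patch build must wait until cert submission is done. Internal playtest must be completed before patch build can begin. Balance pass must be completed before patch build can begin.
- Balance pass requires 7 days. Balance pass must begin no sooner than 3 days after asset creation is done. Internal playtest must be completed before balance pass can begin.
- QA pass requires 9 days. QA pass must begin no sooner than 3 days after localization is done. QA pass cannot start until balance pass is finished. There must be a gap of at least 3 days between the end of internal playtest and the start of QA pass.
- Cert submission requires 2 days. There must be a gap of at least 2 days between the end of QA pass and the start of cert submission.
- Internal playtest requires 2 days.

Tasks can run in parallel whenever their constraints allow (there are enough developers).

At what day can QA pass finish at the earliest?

33

Internal playtest has no prerequisites, so it starts at day 0 and finishes at day 2.
Asset creation has no prerequisites, so it starts at day 0 and finishes at day 7.
Balance pass cannot start until asset creation (finishes day 7, plus 3-day gap → day 10); internal playtest (finishes day 2). The controlling bound is day 10, so balance pass finishes at 10 + 7 = day 17.
After balance pass (finishes day 17, plus 3-day gap → day 20), localization can start at day 20 and finishes at day 21.
QA pass cannot start until localization (finishes day 21, plus 3-day gap → day 24); balance pass (finishes day 17); internal playtest (finishes day 2, plus 3-day gap → day 5). The controlling bound is day 24, so QA pass finishes at 24 + 9 = day 33.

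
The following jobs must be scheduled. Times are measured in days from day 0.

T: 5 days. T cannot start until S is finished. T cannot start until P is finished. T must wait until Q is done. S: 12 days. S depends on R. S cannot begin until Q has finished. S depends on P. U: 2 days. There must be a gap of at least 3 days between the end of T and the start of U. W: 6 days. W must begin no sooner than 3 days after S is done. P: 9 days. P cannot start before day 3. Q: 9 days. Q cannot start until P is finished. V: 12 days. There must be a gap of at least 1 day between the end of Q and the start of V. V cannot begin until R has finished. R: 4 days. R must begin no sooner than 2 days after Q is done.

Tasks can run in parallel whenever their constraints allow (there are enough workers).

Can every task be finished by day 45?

No

P waits on its own release at day 3, so it starts at day 3 and finishes at 3 + 9 = day 12.
After P (finishes day 12), Q can start at day 12 and finishes at day 21.
R cannot begin until Q (finishes day 21, plus 2-day gap → day 23). It runs from day 23 to 23 + 4 = day 27.
V has to wait for Q (finishes day 21, plus 1-day gap → day 22); R (finishes day 27). The latest of these is day 27, so V runs day 27 to 27 + 12 = day 39.
S cannot start until R (finishes day 27); Q (finishes day 21); P (finishes day 12). The controlling bound is day 27, so S finishes at 27 + 12 = day 39.
After S (finishes day 39, plus 3-day gap → day 42), W can start at day 42 and finishes at day 48.
T cannot start until S (finishes day 39); P (finishes day 12); Q (finishes day 21). The controlling bound is day 39, so T finishes at 39 + 5 = day 44.
After T (finishes day 44, plus 3-day gap → day 47), U can start at day 47 and finishes at day 49.
The earliest everything can be done is day 49, which is after the deadline of 45, so it is not possible.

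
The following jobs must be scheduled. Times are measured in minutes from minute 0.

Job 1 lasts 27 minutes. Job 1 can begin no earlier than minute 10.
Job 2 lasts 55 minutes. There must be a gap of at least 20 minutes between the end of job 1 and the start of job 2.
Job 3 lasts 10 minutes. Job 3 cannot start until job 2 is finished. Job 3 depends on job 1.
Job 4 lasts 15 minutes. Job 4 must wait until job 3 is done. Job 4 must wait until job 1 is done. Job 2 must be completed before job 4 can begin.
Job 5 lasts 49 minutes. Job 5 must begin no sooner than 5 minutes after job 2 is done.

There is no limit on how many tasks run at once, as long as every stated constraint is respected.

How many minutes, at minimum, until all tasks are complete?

Job 1 cannot begin until its own release at minute 10. It runs from minute 10 to 10 + 27 = minute 37.
Job 2 waits on job 1 (finishes minute 37, plus 20-minute gap → minute 57), so it starts at minute 57 and finishes at 57 + 55 = minute 112.
Job 5 waits on job 2 (finishes minute 112, plus 5-minute gap → minute 117), so it starts at minute 117 and finishes at 117 + 49 = minute 166.
Job 3 needs all of job 2 (finishes minute 112); job 1 (finishes minute 37). That puts its earliest start at minute 112; it finishes at 112 + 10 = minute 122.
For job 4: job 3 (finishes minute 122); job 1 (finishes minute 37); job 2 (finishes minute 112). Taking the maximum gives a start of minute 122, and it finishes at 122 + 15 = minute 137.
All tasks are finished once the last one completes. Finish times: Job 1 at 37, Job 2 at 112, Job 3 at 122, Job 4 at 137, Job 5 at 166. The latest is minute 166.

166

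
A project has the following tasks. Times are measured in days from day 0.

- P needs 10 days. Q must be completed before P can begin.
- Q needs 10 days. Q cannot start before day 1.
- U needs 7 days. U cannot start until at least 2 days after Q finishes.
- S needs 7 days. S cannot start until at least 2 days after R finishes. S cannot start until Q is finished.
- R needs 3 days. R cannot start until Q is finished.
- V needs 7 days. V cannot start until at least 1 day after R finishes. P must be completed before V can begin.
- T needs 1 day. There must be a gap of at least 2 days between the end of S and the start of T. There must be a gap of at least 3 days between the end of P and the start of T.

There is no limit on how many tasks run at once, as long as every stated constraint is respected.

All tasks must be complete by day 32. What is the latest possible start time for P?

To finish by day 32, T (duration 1) must start no later than day 31.
Nothing follows V; the deadline of day 32 is its only limit. It must start by 32 − 7 = day 25.
For P: T (must start by day 31, minus 3-day gap → day 28); V (must start by day 25). The most restrictive is day 25; with a 10-day duration, P must start by day 15.

15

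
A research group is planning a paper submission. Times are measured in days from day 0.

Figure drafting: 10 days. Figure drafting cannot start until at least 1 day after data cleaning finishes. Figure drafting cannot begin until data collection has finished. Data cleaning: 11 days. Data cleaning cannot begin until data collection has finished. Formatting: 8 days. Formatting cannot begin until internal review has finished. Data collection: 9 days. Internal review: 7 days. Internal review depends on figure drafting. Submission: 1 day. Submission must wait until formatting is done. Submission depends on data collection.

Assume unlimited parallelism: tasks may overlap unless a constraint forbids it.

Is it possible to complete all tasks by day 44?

No

Data collection has no prerequisites, so it starts at day 0 and finishes at day 9.
Data cleaning cannot begin until data collection (finishes day 9). It runs from day 9 to 9 + 11 = day 20.
Figure drafting cannot start until data cleaning (finishes day 20, plus 1-day gap → day 21); data collection (finishes day 9). The controlling bound is day 21, so figure drafting finishes at 21 + 10 = day 31.
Internal review waits on figure drafting (finishes day 31), so it starts at day 31 and finishes at 31 + 7 = day 38.
Formatting waits on internal review (finishes day 38), so it starts at day 38 and finishes at 38 + 8 = day 46.
Submission cannot start until formatting (finishes day 46); data collection (finishes day 9). The controlling bound is day 46, so submission finishes at 46 + 1 = day 47.
The earliest everything can be done is day 47, which is after the deadline of 44, so it is not possible.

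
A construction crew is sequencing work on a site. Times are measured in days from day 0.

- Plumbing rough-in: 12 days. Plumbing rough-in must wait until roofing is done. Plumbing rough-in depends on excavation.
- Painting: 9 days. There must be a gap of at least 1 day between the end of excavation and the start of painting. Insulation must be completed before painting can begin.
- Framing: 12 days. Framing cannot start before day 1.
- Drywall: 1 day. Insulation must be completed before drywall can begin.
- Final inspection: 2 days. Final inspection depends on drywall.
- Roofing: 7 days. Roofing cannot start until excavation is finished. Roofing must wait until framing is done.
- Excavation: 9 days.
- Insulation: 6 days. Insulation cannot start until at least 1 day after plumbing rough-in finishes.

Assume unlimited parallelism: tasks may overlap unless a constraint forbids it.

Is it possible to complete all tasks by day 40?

No

Framing waits on its own release at day 1, so it starts at day 1 and finishes at 1 + 12 = day 13.
Excavation has no prerequisites, so it starts at day 0 and finishes at day 9.
For roofing: excavation (finishes day 9); framing (finishes day 13). Taking the maximum gives a start of day 13, and it finishes at 13 + 7 = day 20.
Plumbing rough-in has to wait for roofing (finishes day 20); excavation (finishes day 9). The latest of these is day 20, so plumbing rough-in runs day 20 to 20 + 12 = day 32.
Insulation cannot begin until plumbing rough-in (finishes day 32, plus 1-day gap → day 33). It runs from day 33 to 33 + 6 = day 39.
Painting cannot start until excavation (finishes day 9, plus 1-day gap → day 10); insulation (finishes day 39). The controlling bound is day 39, so painting finishes at 39 + 9 = day 48.
Drywall waits on insulation (finishes day 39), so it starts at day 39 and finishes at 39 + 1 = day 40.
Final inspection cannot begin until drywall (finishes day 40). It runs from day 40 to 40 + 2 = day 42.
The earliest everything can be done is day 48, which is after the deadline of 40, so it is not possible.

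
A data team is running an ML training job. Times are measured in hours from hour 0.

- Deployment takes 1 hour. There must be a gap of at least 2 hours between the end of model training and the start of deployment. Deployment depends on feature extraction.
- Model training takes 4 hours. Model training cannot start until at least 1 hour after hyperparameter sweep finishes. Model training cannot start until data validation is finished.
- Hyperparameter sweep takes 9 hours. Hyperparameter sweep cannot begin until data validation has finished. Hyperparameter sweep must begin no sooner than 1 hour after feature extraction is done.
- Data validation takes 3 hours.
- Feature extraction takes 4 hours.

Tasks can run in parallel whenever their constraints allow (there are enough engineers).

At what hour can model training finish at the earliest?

19

Feature extraction has no prerequisites, so it starts at hour 0 and finishes at hour 4.
Data validation can start immediately at hour 0; it finishes at hour 3.
For hyperparameter sweep: data validation (finishes hour 3); feature extraction (finishes hour 4, plus 1-hour gap → hour 5). Taking the maximum gives a start of hour 5, and it finishes at 5 + 9 = hour 14.
For model training: hyperparameter sweep (finishes hour 14, plus 1-hour gap → hour 15); data validation (finishes hour 3). Taking the maximum gives a start of hour 15, and it finishes at 15 + 4 = hour 19.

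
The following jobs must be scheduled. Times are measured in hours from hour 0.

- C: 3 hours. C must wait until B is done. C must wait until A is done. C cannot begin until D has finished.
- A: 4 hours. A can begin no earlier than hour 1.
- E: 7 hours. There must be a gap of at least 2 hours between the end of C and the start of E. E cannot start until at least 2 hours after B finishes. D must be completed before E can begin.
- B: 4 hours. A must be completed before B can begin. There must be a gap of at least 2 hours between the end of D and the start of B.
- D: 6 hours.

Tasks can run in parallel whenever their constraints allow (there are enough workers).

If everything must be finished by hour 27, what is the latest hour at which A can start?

E has no dependents, so it just needs to finish by hour 27. Starting by 27 − 7 = hour 20 achieves that.
C feeds into E (must start by hour 20, minus 2-hour gap → hour 18); so C must finish by hour 18 and therefore start by hour 15.
B feeds C (must start by hour 15); E (must start by hour 20, minus 2-hour gap → hour 18). Taking the minimum, B must finish by hour 15 and start by 15 − 4 = hour 11.
A has several dependents: B (must start by hour 11); C (must start by hour 15). The earliest of those limits is hour 11, so A must start by 11 − 4 = hour 7.

7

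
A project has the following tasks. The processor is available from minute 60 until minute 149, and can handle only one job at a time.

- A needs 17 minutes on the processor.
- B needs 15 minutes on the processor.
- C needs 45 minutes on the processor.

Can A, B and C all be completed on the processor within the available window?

Yes

The processor window is 149 − 60 = 89 minutes.
Running back to back, the jobs need 17 + 15 + 45 = 77 minutes on the processor.
Since 77 ≤ 89, they fit within the window.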